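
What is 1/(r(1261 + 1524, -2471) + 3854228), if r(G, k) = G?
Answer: 1/3857013 ≈ 2.5927e-7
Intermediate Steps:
1/(r(1261 + 1524, -2471) + 3854228) = 1/((1261 + 1524) + 3854228) = 1/(2785 + 3854228) = 1/3857013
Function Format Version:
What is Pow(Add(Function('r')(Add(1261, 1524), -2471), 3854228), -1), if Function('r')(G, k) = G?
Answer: Rational(1, 3857013) ≈ 2.5927e-7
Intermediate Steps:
Pow(Add(Function('r')(Add(1261, 1524), -2471), 3854228), -1) = Pow(Add(Add(1261, 1524), 3854228), -1) = Pow(Add(2785, 3854228), -1) = Pow(3857013, -1) = Rational(1, 3857013)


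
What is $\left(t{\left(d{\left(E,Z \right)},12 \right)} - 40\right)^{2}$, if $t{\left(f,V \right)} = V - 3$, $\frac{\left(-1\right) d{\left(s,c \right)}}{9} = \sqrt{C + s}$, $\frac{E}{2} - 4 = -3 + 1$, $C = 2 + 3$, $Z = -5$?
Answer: $961$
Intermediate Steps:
$C = 5$
$E = 4$ ($E = 8 + 2 \left(-3 + 1\right) = 8 + 2 \left(-2\right) = 8 - 4 = 4$)
$d{\left(s,c \right)} = - 9 \sqrt{5 + s}$
$t{\left(f,V \right)} = -3 + V$
$\left(t{\left(d{\left(E,Z \right)},12 \right)} - 40\right)^{2} = \left(\left(-3 + 12\right) - 40\right)^{2} = \left(9 - 40\right)^{2} = \left(-31\right)^{2} = 961$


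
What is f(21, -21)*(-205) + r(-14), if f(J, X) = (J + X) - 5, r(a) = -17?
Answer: 1008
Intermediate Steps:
f(J, X) = -5 + J + X
f(21, -21)*(-205) + r(-14) = (-5 + 21 - 21)*(-205) - 17 = -5*(-205) - 17 = 1025 - 17 = 1008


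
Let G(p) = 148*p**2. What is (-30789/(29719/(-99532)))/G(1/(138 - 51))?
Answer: 5798782617903/1099603 ≈ 5.2735e+6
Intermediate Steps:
(-30789/(29719/(-99532)))/G(1/(138 - 51)) = (-30789/(29719/(-99532)))/((148*(1/(138 - 51))**2)) = (-30789/(29719*(-1/99532)))/((148*(1/87)**2)) = (-30789/(-29719/99532))/((148*(1/87)**2)) = (-30789*(-99532/29719))/((148*(1/7569))) = 3064490748/(29719*(148/7569)) = (3064490748/29719)*(7569/148) = 5798782617903/1099603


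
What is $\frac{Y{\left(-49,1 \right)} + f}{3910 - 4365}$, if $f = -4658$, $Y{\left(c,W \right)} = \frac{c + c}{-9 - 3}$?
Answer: $\frac{27899}{2730} \approx 10.219$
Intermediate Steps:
$Y{\left(c,W \right)} = - \frac{c}{6}$ ($Y{\left(c,W \right)} = \frac{2 c}{-12} = 2 c \left(- \frac{1}{12}\right) = - \frac{c}{6}$)
$\frac{Y{\left(-49,1 \right)} + f}{3910 - 4365} = \frac{\left(- \frac{1}{6}\right) \left(-49\right) - 4658}{3910 - 4365} = \frac{\frac{49}{6} - 4658}{-455} = \left(- \frac{27899}{6}\right) \left(- \frac{1}{455}\right) = \frac{27899}{2730}$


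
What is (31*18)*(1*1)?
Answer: 558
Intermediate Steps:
(31*18)*(1*1) = 558*1 = 558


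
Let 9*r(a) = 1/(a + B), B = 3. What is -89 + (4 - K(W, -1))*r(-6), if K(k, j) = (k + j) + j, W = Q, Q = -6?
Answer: -805/9 ≈ -89.444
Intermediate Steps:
W = -6
K(k, j) = k + 2*j (K(k, j) = (j + k) + j = k + 2*j)
r(a) = 1/(9*(3 + a)) (r(a) = 1/(9*(a + 3)) = 1/(9*(3 + a)))
-89 + (4 - K(W, -1))*r(-6) = -89 + (4 - (-6 + 2*(-1)))*(1/(9*(3 - 6))) = -89 + (4 - (-6 - 2))*((1/9)/(-3)) = -89 + (4 - 1*(-8))*((1/9)*(-1/3)) = -89 + (4 + 8)*(-1/27) = -89 + 12*(-1/27) = -89 - 4/9 = -805/9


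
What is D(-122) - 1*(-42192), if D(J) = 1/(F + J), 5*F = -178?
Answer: 33247291/788 ≈ 42192.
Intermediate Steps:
F = -178/5 (F = (⅕)*(-178) = -178/5 ≈ -35.600)
D(J) = 1/(-178/5 + J)
D(-122) - 1*(-42192) = 5/(-178 + 5*(-122)) - 1*(-42192) = 5/(-178 - 610) + 42192 = 5/(-788) + 42192 = 5*(-1/788) + 42192 = -5/788 + 42192 = 33247291/788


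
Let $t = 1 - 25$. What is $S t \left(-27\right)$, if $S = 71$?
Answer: $46008$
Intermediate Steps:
$t = -24$
$S t \left(-27\right) = 71 \left(-24\right) \left(-27\right) = \left(-1704\right) \left(-27\right) = 46008$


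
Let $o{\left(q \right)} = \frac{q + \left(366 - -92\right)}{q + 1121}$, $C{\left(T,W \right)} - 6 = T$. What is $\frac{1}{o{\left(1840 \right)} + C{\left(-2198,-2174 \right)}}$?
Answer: $- \frac{987}{2162738} \approx -0.00045637$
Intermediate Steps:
$C{\left(T,W \right)} = 6 + T$
$o{\left(q \right)} = \frac{458 + q}{1121 + q}$ ($o{\left(q \right)} = \frac{q + \left(366 + 92\right)}{1121 + q} = \frac{q + 458}{1121 + q} = \frac{458 + q}{1121 + q}$)
$\frac{1}{o{\left(1840 \right)} + C{\left(-2198,-2174 \right)}} = \frac{1}{\frac{458 + 1840}{1121 + 1840} + \left(6 - 2198\right)} = \frac{1}{\frac{1}{2961} \cdot 2298 - 2192} = \frac{1}{\frac{766}{987} - 2192} = \frac{1}{- \frac{2162738}{987}} = - \frac{987}{2162738}$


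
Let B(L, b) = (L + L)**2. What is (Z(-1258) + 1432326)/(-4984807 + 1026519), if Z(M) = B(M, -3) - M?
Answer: -485240/247393 ≈ -1.9614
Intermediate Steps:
B(L, b) = 4*L**2 (B(L, b) = (2*L)**2 = 4*L**2)
Z(M) = -M + 4*M**2 (Z(M) = 4*M**2 - M = -M + 4*M**2)
(Z(-1258) + 1432326)/(-4984807 + 1026519) = (-1258*(-1 + 4*(-1258)) + 1432326)/(-4984807 + 1026519) = (-1258*(-1 - 5032) + 1432326)/(-3958288) = (-1258*(-5033) + 1432326)*(-1/3958288) = (6331514 + 1432326)*(-1/3958288) = 7763840*(-1/3958288) = -485240/247393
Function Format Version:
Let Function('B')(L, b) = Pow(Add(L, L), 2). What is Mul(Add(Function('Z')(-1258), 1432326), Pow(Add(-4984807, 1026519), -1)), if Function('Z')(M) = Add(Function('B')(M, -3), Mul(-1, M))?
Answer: Rational(-485240, 247393) ≈ -1.9614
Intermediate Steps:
Function('B')(L, b) = Mul(4, Pow(L, 2)) (Function('B')(L, b) = Pow(Mul(2, L), 2) = Mul(4, Pow(L, 2)))
Function('Z')(M) = Add(Mul(-1, M), Mul(4, Pow(M, 2))) (Function('Z')(M) = Add(Mul(4, Pow(M, 2)), Mul(-1, M)) = Add(Mul(-1, M), Mul(4, Pow(M, 2))))
Mul(Add(Function('Z')(-1258), 1432326), Pow(Add(-4984807, 1026519), -1)) = Mul(Add(Mul(-1258, Add(-1, Mul(4, -1258))), 1432326), Pow(Add(-4984807, 1026519), -1)) = Mul(Add(Mul(-1258, Add(-1, -5032)), 1432326), Pow(-3958288, -1)) = Mul(Add(Mul(-1258, -5033), 1432326), Rational(-1, 3958288)) = Mul(Add(6331514, 1432326), Rational(-1, 3958288)) = Mul(7763840, Rational(-1, 3958288)) = Rational(-485240, 247393)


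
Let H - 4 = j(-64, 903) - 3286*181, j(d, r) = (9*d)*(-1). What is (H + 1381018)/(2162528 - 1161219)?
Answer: 786832/1001309 ≈ 0.78580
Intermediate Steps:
j(d, r) = -9*d
H = -594186 (H = 4 + (-9*(-64) - 3286*181) = 4 + (576 - 594766) = 4 - 594190 = -594186)
(H + 1381018)/(2162528 - 1161219) = (-594186 + 1381018)/(2162528 - 1161219) = 786832/1001309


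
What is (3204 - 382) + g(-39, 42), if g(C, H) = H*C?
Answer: 1184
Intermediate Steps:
g(C, H) = C*H
(3204 - 382) + g(-39, 42) = (3204 - 382) - 39*42 = 2822 - 1638 = 1184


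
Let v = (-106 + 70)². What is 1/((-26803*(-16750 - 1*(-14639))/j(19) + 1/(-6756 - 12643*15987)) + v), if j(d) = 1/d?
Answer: 310131813/333404979749628098 ≈ 9.3020e-10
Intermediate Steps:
v = 1296 (v = (-36)² = 1296)
1/((-26803*(-16750 - 1*(-14639))/j(19) + 1/(-6756 - 12643*15987)) + v) = 1/((-26803/(1/(19*(-16750 - 1*(-14639)))) + 1/(-6756 - 12643*15987)) + 1296) = 1/((-26803/(1/(19*(-16750 + 14639))) + (1/15987)/(-19399)) + 1296) = 1/((-26803/((1/19)/(-2111)) - 1/19399*1/15987) + 1296) = 1/((-26803/((1/19)*(-1/2111)) - 1/310131813) + 1296) = 1/((-26803/(-1/40109) - 1/310131813) + 1296) = 1/((-26803*(-40109) - 1/310131813) + 1296) = 1/((1075041527 - 1/310131813) + 1296) = 1/(333404577818798450/310131813 + 1296) = 1/(333404979749628098/310131813) = 310131813/333404979749628098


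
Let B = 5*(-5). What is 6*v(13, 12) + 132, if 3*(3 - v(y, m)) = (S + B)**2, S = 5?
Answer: -650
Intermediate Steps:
B = -25
v(y, m) = -391/3 (v(y, m) = 3 - (5 - 25)**2/3 = 3 - 1/3*(-20)**2 = 3 - 1/3*400 = 3 - 400/3 = -391/3)
6*v(13, 12) + 132 = 6*(-391/3) + 132 = -782 + 132 = -650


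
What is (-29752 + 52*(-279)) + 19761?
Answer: -24499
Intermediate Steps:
(-29752 + 52*(-279)) + 19761 = (-29752 - 14508) + 19761 = -44260 + 19761 = -24499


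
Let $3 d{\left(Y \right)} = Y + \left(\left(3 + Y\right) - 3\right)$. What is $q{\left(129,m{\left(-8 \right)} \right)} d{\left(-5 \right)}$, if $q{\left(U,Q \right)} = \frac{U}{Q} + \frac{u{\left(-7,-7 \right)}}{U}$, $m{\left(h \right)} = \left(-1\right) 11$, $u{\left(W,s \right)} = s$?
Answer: $\frac{167180}{4257} \approx 39.272$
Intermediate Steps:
$m{\left(h \right)} = -11$
$q{\left(U,Q \right)} = - \frac{7}{U} + \frac{U}{Q}$ ($q{\left(U,Q \right)} = \frac{U}{Q} - \frac{7}{U} = - \frac{7}{U} + \frac{U}{Q}$)
$d{\left(Y \right)} = \frac{2 Y}{3}$ ($d{\left(Y \right)} = \frac{Y + \left(\left(3 + Y\right) - 3\right)}{3} = \frac{Y + Y}{3} = \frac{2 Y}{3}$)
$q{\left(129,m{\left(-8 \right)} \right)} d{\left(-5 \right)} = \left(- \frac{7}{129} + \frac{129}{-11}\right) \frac{2}{3} \left(-5\right) = \left(\left(-7\right) \frac{1}{129} + 129 \left(- \frac{1}{11}\right)\right) \left(- \frac{10}{3}\right) = \left(- \frac{7}{129} - \frac{129}{11}\right) \left(- \frac{10}{3}\right) = \left(- \frac{16718}{1419}\right) \left(- \frac{10}{3}\right) = \frac{167180}{4257}$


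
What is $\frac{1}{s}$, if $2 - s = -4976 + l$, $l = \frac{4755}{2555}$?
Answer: $\frac{511}{2542807} \approx 0.00020096$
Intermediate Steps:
$l = \frac{951}{511}$ ($l = 4755 \cdot \frac{1}{2555} = \frac{951}{511} \approx 1.8611$)
$s = \frac{2542807}{511}$ ($s = 2 - \left(-4976 + \frac{951}{511}\right) = 2 - - \frac{2541785}{511} = 2 + \frac{2541785}{511} = \frac{2542807}{511} \approx 4976.1$)
$\frac{1}{s} = \frac{1}{\frac{2542807}{511}} = \frac{511}{2542807}$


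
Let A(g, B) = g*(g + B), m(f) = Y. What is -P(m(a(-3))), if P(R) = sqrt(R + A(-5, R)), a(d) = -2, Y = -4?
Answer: -sqrt(41) ≈ -6.4031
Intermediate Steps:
m(f) = -4
A(g, B) = g*(B + g)
P(R) = sqrt(25 - 4*R) (P(R) = sqrt(R - 5*(R - 5)) = sqrt(R - 5*(-5 + R)) = sqrt(R + (25 - 5*R)) = sqrt(25 - 4*R))
-P(m(a(-3))) = -sqrt(25 - 4*(-4)) = -sqrt(25 + 16) = -sqrt(41)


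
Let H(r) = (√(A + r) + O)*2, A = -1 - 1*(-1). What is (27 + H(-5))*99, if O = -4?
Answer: 1881 + 198*I*√5 ≈ 1881.0 + 442.74*I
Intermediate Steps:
A = 0 (A = -1 + 1 = 0)
H(r) = -8 + 2*√r (H(r) = (√(0 + r) - 4)*2 = (√r - 4)*2 = (-4 + √r)*2 = -8 + 2*√r)
(27 + H(-5))*99 = (27 + (-8 + 2*√(-5)))*99 = (27 + (-8 + 2*(I*√5)))*99 = (27 + (-8 + 2*I*√5))*99 = (19 + 2*I*√5)*99 = 1881 + 198*I*√5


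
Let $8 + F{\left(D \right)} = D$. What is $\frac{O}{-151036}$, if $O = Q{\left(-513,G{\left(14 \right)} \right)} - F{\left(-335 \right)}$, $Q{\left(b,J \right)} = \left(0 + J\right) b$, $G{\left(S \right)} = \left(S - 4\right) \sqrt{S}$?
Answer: $- \frac{343}{151036} + \frac{2565 \sqrt{14}}{75518} \approx 0.12482$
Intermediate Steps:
$F{\left(D \right)} = -8 + D$
$G{\left(S \right)} = \sqrt{S} \left(-4 + S\right)$ ($G{\left(S \right)} = \left(-4 + S\right) \sqrt{S} = \sqrt{S} \left(-4 + S\right)$)
$Q{\left(b,J \right)} = J b$
$O = 343 - 5130 \sqrt{14}$ ($O = \sqrt{14} \left(-4 + 14\right) \left(-513\right) - \left(-8 - 335\right) = \sqrt{14} \cdot 10 \left(-513\right) - -343 = 10 \sqrt{14} \left(-513\right) + 343 = - 5130 \sqrt{14} + 343 = 343 - 5130 \sqrt{14} \approx -18852.0$)
$\frac{O}{-151036} = \frac{343 - 5130 \sqrt{14}}{-151036} = \left(343 - 5130 \sqrt{14}\right) \left(- \frac{1}{151036}\right) = - \frac{343}{151036} + \frac{2565 \sqrt{14}}{75518}$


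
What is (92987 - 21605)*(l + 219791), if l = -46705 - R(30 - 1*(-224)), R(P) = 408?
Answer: 12326100996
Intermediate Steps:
l = -47113 (l = -46705 - 1*408 = -46705 - 408 = -47113)
(92987 - 21605)*(l + 219791) = (92987 - 21605)*(-47113 + 219791) = 71382*172678 = 12326100996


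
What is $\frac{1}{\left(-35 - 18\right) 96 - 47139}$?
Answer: $- \frac{1}{52227} \approx -1.9147 \cdot 10^{-5}$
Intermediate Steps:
$\frac{1}{\left(-35 - 18\right) 96 - 47139} = \frac{1}{\left(-53\right) 96 - 47139} = \frac{1}{-5088 - 47139} = \frac{1}{-52227} = - \frac{1}{52227}$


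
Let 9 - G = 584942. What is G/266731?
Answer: -584933/266731 ≈ -2.1930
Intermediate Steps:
G = -584933 (G = 9 - 1*584942 = 9 - 584942 = -584933)
G/266731 = -584933/266731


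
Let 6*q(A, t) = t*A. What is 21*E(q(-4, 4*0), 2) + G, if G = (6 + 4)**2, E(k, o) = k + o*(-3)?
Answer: -26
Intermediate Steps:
q(A, t) = A*t/6 (q(A, t) = (t*A)/6 = (A*t)/6 = A*t/6)
E(k, o) = k - 3*o
G = 100 (G = 10**2 = 100)
21*E(q(-4, 4*0), 2) + G = 21*((1/6)*(-4)*(4*0) - 3*2) + 100 = 21*((1/6)*(-4)*0 - 6) + 100 = 21*(0 - 6) + 100 = 21*(-6) + 100 = -126 + 100 = -26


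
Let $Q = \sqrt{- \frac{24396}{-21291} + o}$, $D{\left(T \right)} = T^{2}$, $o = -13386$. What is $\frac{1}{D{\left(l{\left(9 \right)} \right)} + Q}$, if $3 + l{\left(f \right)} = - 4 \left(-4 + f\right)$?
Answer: $\frac{3754313}{2081023887} - \frac{i \sqrt{674160424070}}{2081023887} \approx 0.0018041 - 0.00039455 i$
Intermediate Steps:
$l{\left(f \right)} = 13 - 4 f$ ($l{\left(f \right)} = -3 - 4 \left(-4 + f\right) = -3 - \left(-16 + 4 f\right) = 13 - 4 f$)
$Q = \frac{i \sqrt{674160424070}}{7097}$ ($Q = \sqrt{- \frac{24396}{-21291} - 13386} = \sqrt{\left(-24396\right) \left(- \frac{1}{21291}\right) - 13386} = \sqrt{\frac{8132}{7097} - 13386} = \sqrt{- \frac{94992310}{7097}} = \frac{i \sqrt{674160424070}}{7097} \approx 115.69 i$)
$\frac{1}{D{\left(l{\left(9 \right)} \right)} + Q} = \frac{1}{\left(13 - 36\right)^{2} + \frac{i \sqrt{674160424070}}{7097}} = \frac{1}{\left(-23\right)^{2} + \frac{i \sqrt{674160424070}}{7097}} = \frac{1}{529 + \frac{i \sqrt{674160424070}}{7097}}$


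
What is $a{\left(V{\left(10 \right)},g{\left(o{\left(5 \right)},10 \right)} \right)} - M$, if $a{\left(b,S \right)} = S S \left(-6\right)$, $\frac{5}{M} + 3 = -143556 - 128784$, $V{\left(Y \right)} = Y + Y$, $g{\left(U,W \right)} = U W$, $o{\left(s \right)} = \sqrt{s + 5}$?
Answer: $- \frac{1634057995}{272343} \approx -6000.0$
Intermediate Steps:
$o{\left(s \right)} = \sqrt{5 + s}$
$V{\left(Y \right)} = 2 Y$
$M = - \frac{5}{272343}$ ($M = \frac{5}{-3 - 272340} = \frac{5}{-272343} = 5 \left(- \frac{1}{272343}\right) = - \frac{5}{272343} \approx -1.8359 \cdot 10^{-5}$)
$a{\left(b,S \right)} = - 6 S^{2}$ ($a{\left(b,S \right)} = S^{2} \left(-6\right) = - 6 S^{2}$)
$a{\left(V{\left(10 \right)},g{\left(o{\left(5 \right)},10 \right)} \right)} - M = - 6 \left(\sqrt{5 + 5} \cdot 10\right)^{2} - - \frac{5}{272343} = - 6 \left(\sqrt{10} \cdot 10\right)^{2} + \frac{5}{272343} = - 6 \left(10 \sqrt{10}\right)^{2} + \frac{5}{272343} = \left(-6\right) 1000 + \frac{5}{272343} = -6000 + \frac{5}{272343} = - \frac{1634057995}{272343}$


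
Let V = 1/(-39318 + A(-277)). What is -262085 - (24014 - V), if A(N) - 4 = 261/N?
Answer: -3115686487938/10890239 ≈ -2.8610e+5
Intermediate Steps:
A(N) = 4 + 261/N
V = -277/10890239 (V = 1/(-39318 + (4 + 261/(-277))) = 1/(-39318 + (4 + 261*(-1/277))) = 1/(-39318 + (4 - 261/277)) = 1/(-39318 + 847/277) = 1/(-10890239/277) = -277/10890239 ≈ -2.5436e-5)
-262085 - (24014 - V) = -262085 - (24014 - 1*(-277/10890239)) = -262085 - (24014 + 277/10890239) = -262085 - 1*261518199623/10890239 = -262085 - 261518199623/10890239 = -3115686487938/10890239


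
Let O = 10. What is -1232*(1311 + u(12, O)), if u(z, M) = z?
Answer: -1629936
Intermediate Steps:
-1232*(1311 + u(12, O)) = -1232*(1311 + 12) = -1232*1323 = -1629936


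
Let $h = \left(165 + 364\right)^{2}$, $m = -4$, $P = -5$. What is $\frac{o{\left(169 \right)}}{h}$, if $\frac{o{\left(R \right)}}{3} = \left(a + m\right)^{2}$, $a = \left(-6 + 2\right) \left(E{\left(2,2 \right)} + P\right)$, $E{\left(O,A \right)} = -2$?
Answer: $\frac{1728}{279841} \approx 0.0061749$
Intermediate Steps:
$a = 28$ ($a = \left(-6 + 2\right) \left(-2 - 5\right) = \left(-4\right) \left(-7\right) = 28$)
$o{\left(R \right)} = 1728$ ($o{\left(R \right)} = 3 \left(28 - 4\right)^{2} = 3 \cdot 24^{2} = 3 \cdot 576 = 1728$)
$h = 279841$ ($h = 529^{2} = 279841$)
$\frac{o{\left(169 \right)}}{h} = \frac{1728}{279841}$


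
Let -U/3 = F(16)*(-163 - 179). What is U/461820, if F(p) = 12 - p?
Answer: -342/38485 ≈ -0.0088866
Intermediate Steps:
U = -4104 (U = -3*(12 - 1*16)*(-163 - 179) = -3*(12 - 16)*(-342) = -(-12)*(-342) = -3*1368 = -4104)
U/461820 = -4104/461820 = -4104*1/461820 = -342/38485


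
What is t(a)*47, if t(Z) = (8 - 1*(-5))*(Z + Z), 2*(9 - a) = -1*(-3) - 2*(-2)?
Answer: 6721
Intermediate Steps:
a = 11/2 (a = 9 - (-1*(-3) - 2*(-2))/2 = 9 - (3 + 4)/2 = 9 - ½*7 = 9 - 7/2 = 11/2 ≈ 5.5000)
t(Z) = 26*Z (t(Z) = (8 + 5)*(2*Z) = 13*(2*Z) = 26*Z)
t(a)*47 = (26*(11/2))*47 = 143*47 = 6721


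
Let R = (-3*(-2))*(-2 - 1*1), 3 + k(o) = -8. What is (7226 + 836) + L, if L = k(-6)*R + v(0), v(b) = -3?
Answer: 8257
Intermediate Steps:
k(o) = -11 (k(o) = -3 - 8 = -11)
R = -18 (R = 6*(-2 - 1) = 6*(-3) = -18)
L = 195 (L = -11*(-18) - 3 = 198 - 3 = 195)
(7226 + 836) + L = (7226 + 836) + 195 = 8062 + 195 = 8257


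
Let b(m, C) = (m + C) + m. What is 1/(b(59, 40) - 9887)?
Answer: -1/9729 ≈ -0.00010279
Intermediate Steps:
b(m, C) = C + 2*m (b(m, C) = (C + m) + m = C + 2*m)
1/(b(59, 40) - 9887) = 1/((40 + 2*59) - 9887) = 1/((40 + 118) - 9887) = 1/(158 - 9887) = 1/(-9729) = -1/9729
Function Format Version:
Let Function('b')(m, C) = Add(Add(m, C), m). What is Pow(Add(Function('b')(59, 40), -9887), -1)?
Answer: Rational(-1, 9729) ≈ -0.00010279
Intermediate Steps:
Function('b')(m, C) = Add(C, Mul(2, m)) (Function('b')(m, C) = Add(Add(C, m), m) = Add(C, Mul(2, m)))
Pow(Add(Function('b')(59, 40), -9887), -1) = Pow(Add(Add(40, Mul(2, 59)), -9887), -1) = Pow(Add(Add(40, 118), -9887), -1) = Pow(Add(158, -9887), -1) = Pow(-9729, -1) = Rational(-1, 9729)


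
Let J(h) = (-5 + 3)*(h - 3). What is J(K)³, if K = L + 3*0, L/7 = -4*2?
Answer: 1643032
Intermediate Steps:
L = -56 (L = 7*(-4*2) = 7*(-8) = -56)
K = -56 (K = -56 + 3*0 = -56 + 0 = -56)
J(h) = 6 - 2*h (J(h) = -2*(-3 + h) = 6 - 2*h)
J(K)³ = (6 - 2*(-56))³ = (6 + 112)³ = 118³ = 1643032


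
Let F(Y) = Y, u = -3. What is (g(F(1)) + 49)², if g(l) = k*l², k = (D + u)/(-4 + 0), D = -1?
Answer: 2500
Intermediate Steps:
k = 1 (k = (-1 - 3)/(-4 + 0) = -4/(-4) = -4*(-¼) = 1)
g(l) = l² (g(l) = 1*l² = l²)
(g(F(1)) + 49)² = (1² + 49)² = (1 + 49)² = 50² = 2500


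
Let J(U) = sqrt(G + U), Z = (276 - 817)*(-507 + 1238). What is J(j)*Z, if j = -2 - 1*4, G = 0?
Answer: -395471*I*sqrt(6) ≈ -9.687e+5*I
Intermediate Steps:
Z = -395471 (Z = -541*731 = -395471)
j = -6 (j = -2 - 4 = -6)
J(U) = sqrt(U) (J(U) = sqrt(0 + U) = sqrt(U))
J(j)*Z = sqrt(-6)*(-395471) = (I*sqrt(6))*(-395471) = -395471*I*sqrt(6)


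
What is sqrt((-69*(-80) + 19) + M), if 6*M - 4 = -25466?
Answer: sqrt(11658)/3 ≈ 35.991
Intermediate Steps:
M = -12731/3 (M = 2/3 + (1/6)*(-25466) = 2/3 - 12733/3 = -12731/3 ≈ -4243.7)
sqrt((-69*(-80) + 19) + M) = sqrt((-69*(-80) + 19) - 12731/3) = sqrt((5520 + 19) - 12731/3) = sqrt(5539 - 12731/3) = sqrt(3886/3) = sqrt(11658)/3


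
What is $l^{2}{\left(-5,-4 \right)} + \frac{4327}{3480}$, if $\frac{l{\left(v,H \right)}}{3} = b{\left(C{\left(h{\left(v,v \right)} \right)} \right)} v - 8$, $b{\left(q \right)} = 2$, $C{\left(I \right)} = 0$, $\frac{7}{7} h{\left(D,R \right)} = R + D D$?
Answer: $\frac{10152007}{3480} \approx 2917.2$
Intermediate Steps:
$h{\left(D,R \right)} = R + D^{2}$ ($h{\left(D,R \right)} = R + D D = R + D^{2}$)
$l{\left(v,H \right)} = -24 + 6 v$ ($l{\left(v,H \right)} = 3 \left(2 v - 8\right) = 3 \left(-8 + 2 v\right) = -24 + 6 v$)
$l^{2}{\left(-5,-4 \right)} + \frac{4327}{3480} = \left(-24 + 6 \left(-5\right)\right)^{2} + \frac{4327}{3480} = \left(-24 - 30\right)^{2} + 4327 \cdot \frac{1}{3480} = \left(-54\right)^{2} + \frac{4327}{3480} = 2916 + \frac{4327}{3480} = \frac{10152007}{3480}$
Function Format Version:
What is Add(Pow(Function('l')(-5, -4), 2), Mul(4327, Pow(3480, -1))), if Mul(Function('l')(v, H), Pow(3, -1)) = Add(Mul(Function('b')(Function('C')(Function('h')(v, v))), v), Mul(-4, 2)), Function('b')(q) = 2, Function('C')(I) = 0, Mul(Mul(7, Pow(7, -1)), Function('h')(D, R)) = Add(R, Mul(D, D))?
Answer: Rational(10152007, 3480) ≈ 2917.2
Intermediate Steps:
Function('h')(D, R) = Add(R, Pow(D, 2)) (Function('h')(D, R) = Add(R, Mul(D, D)) = Add(R, Pow(D, 2)))
Function('l')(v, H) = Add(-24, Mul(6, v)) (Function('l')(v, H) = Mul(3, Add(Mul(2, v), Mul(-4, 2))) = Mul(3, Add(Mul(2, v), -8)) = Mul(3, Add(-8, Mul(2, v))) = Add(-24, Mul(6, v)))
Add(Pow(Function('l')(-5, -4), 2), Mul(4327, Pow(3480, -1))) = Add(Pow(Add(-24, Mul(6, -5)), 2), Mul(4327, Pow(3480, -1))) = Add(Pow(Add(-24, -30), 2), Mul(4327, Rational(1, 3480))) = Add(Pow(-54, 2), Rational(4327, 3480)) = Add(2916, Rational(4327, 3480)) = Rational(10152007, 3480)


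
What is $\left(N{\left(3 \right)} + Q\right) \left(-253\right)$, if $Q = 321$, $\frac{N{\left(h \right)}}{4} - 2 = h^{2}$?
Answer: $-92345$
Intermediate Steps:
$N{\left(h \right)} = 8 + 4 h^{2}$
$\left(N{\left(3 \right)} + Q\right) \left(-253\right) = \left(\left(8 + 4 \cdot 3^{2}\right) + 321\right) \left(-253\right) = \left(\left(8 + 4 \cdot 9\right) + 321\right) \left(-253\right) = \left(\left(8 + 36\right) + 321\right) \left(-253\right) = \left(44 + 321\right) \left(-253\right) = 365 \left(-253\right) = -92345$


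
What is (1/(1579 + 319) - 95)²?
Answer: 32511335481/3602404 ≈ 9024.9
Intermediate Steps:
(1/(1579 + 319) - 95)² = (1/1898 - 95)² = (-180309/1898)² = 32511335481/3602404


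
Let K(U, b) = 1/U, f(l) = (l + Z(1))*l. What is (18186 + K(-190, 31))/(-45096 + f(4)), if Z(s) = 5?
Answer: -3455339/8561400 ≈ -0.40359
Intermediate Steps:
f(l) = l*(5 + l) (f(l) = (l + 5)*l = (5 + l)*l = l*(5 + l))
(18186 + K(-190, 31))/(-45096 + f(4)) = (18186 + 1/(-190))/(-45096 + 4*(5 + 4)) = (18186 - 1/190)/(-45096 + 4*9) = 3455339/(190*(-45096 + 36)) = (3455339/190)/(-45060) = (3455339/190)*(-1/45060) = -3455339/8561400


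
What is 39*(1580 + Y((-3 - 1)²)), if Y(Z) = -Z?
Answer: 60996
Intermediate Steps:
39*(1580 + Y((-3 - 1)²)) = 39*(1580 - (-3 - 1)²) = 39*(1580 - 1*(-4)²) = 39*(1580 - 1*16) = 39*(1580 - 16) = 39*1564 = 60996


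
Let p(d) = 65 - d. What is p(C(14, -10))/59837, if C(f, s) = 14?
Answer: 51/59837 ≈ 0.00085232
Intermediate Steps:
p(C(14, -10))/59837 = (65 - 1*14)/59837 = (65 - 14)*(1/59837) = 51*(1/59837) = 51/59837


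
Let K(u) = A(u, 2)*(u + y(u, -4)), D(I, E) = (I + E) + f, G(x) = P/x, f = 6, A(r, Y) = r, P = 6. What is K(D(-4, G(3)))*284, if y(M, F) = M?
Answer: 9088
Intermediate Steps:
G(x) = 6/x
D(I, E) = 6 + E + I (D(I, E) = (I + E) + 6 = (E + I) + 6 = 6 + E + I)
K(u) = 2*u² (K(u) = u*(u + u) = u*(2*u) = 2*u²)
K(D(-4, G(3)))*284 = (2*(6 + 6/3 - 4)²)*284 = (2*(6 + 6*(⅓) - 4)²)*284 = (2*(6 + 2 - 4)²)*284 = (2*4²)*284 = (2*16)*284 = 32*284 = 9088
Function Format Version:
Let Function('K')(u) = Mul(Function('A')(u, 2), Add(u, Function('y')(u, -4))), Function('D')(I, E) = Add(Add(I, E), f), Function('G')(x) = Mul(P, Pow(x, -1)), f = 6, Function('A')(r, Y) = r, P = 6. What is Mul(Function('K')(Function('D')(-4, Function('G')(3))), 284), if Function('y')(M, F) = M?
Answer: 9088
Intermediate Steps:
Function('G')(x) = Mul(6, Pow(x, -1))
Function('D')(I, E) = Add(6, E, I) (Function('D')(I, E) = Add(Add(I, E), 6) = Add(Add(E, I), 6) = Add(6, E, I))
Function('K')(u) = Mul(2, Pow(u, 2)) (Function('K')(u) = Mul(u, Add(u, u)) = Mul(u, Mul(2, u)) = Mul(2, Pow(u, 2)))
Mul(Function('K')(Function('D')(-4, Function('G')(3))), 284) = Mul(Mul(2, Pow(Add(6, Mul(6, Pow(3, -1)), -4), 2)), 284) = Mul(Mul(2, Pow(Add(6, Mul(6, Rational(1, 3)), -4), 2)), 284) = Mul(Mul(2, Pow(Add(6, 2, -4), 2)), 284) = Mul(Mul(2, Pow(4, 2)), 284) = Mul(Mul(2, 16), 284) = Mul(32, 284) = 9088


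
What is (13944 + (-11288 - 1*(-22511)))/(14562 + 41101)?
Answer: 25167/55663 ≈ 0.45213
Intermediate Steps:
(13944 + (-11288 - 1*(-22511)))/(14562 + 41101) = (13944 + (-11288 + 22511))/55663 = (13944 + 11223)*(1/55663) = 25167*(1/55663) = 25167/55663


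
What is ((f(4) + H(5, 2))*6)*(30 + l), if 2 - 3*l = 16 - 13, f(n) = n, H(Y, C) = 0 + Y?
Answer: 1602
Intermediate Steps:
H(Y, C) = Y
l = -⅓ (l = ⅔ - (16 - 13)/3 = ⅔ - ⅓*3 = ⅔ - 1 = -⅓ ≈ -0.33333)
((f(4) + H(5, 2))*6)*(30 + l) = ((4 + 5)*6)*(30 - ⅓) = (9*6)*(89/3) = 54*(89/3) = 1602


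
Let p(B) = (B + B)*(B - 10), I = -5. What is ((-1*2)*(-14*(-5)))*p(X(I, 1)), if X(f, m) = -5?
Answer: -21000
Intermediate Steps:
p(B) = 2*B*(-10 + B) (p(B) = (2*B)*(-10 + B) = 2*B*(-10 + B))
((-1*2)*(-14*(-5)))*p(X(I, 1)) = ((-1*2)*(-14*(-5)))*(2*(-5)*(-10 - 5)) = (-2*70)*(2*(-5)*(-15)) = -140*150 = -21000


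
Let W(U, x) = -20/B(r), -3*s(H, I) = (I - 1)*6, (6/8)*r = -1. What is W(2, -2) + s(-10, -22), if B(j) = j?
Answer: 61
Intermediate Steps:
r = -4/3 (r = (4/3)*(-1) = -4/3 ≈ -1.3333)
s(H, I) = 2 - 2*I (s(H, I) = -(I - 1)*6/3 = -(-1 + I)*6/3 = -(-6 + 6*I)/3 = 2 - 2*I)
W(U, x) = 15 (W(U, x) = -20/(-4/3) = -20*(-¾) = 15)
W(2, -2) + s(-10, -22) = 15 + (2 - 2*(-22)) = 15 + (2 + 44) = 15 + 46 = 61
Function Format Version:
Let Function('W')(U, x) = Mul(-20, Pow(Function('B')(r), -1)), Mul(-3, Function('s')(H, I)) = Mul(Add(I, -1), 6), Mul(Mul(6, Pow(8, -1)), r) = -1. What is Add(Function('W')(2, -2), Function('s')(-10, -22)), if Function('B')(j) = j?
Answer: 61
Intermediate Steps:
r = Rational(-4, 3) (r = Mul(Rational(4, 3), -1) = Rational(-4, 3) ≈ -1.3333)
Function('s')(H, I) = Add(2, Mul(-2, I)) (Function('s')(H, I) = Mul(Rational(-1, 3), Mul(Add(I, -1), 6)) = Mul(Rational(-1, 3), Mul(Add(-1, I), 6)) = Mul(Rational(-1, 3), Add(-6, Mul(6, I))) = Add(2, Mul(-2, I)))
Function('W')(U, x) = 15 (Function('W')(U, x) = Mul(-20, Pow(Rational(-4, 3), -1)) = Mul(-20, Rational(-3, 4)) = 15)
Add(Function('W')(2, -2), Function('s')(-10, -22)) = Add(15, Add(2, Mul(-2, -22))) = Add(15, Add(2, 44)) = Add(15, 46) = 61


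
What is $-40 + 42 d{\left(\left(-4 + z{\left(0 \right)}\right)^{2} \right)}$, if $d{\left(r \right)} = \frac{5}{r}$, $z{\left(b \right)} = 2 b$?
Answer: $- \frac{215}{8} \approx -26.875$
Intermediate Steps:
$-40 + 42 d{\left(\left(-4 + z{\left(0 \right)}\right)^{2} \right)} = -40 + 42 \frac{5}{\left(-4 + 2 \cdot 0\right)^{2}} = -40 + 42 \frac{5}{\left(-4 + 0\right)^{2}} = -40 + 42 \frac{5}{\left(-4\right)^{2}} = -40 + 42 \cdot \frac{5}{16} = -40 + \frac{105}{8} = - \frac{215}{8}$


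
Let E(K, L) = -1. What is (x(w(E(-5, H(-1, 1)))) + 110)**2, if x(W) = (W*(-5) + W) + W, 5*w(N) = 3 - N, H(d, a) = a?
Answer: 289444/25 ≈ 11578.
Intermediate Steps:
w(N) = 3/5 - N/5 (w(N) = (3 - N)/5 = 3/5 - N/5)
x(W) = -3*W (x(W) = (-5*W + W) + W = -4*W + W = -3*W)
(x(w(E(-5, H(-1, 1)))) + 110)**2 = (-3*(3/5 - 1/5*(-1)) + 110)**2 = (-3*(3/5 + 1/5) + 110)**2 = (-3*4/5 + 110)**2 = (-12/5 + 110)**2 = (538/5)**2 = 289444/25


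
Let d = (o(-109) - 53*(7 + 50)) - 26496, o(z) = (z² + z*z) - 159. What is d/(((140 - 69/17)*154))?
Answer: -50269/177947 ≈ -0.28249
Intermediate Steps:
o(z) = -159 + 2*z² (o(z) = (z² + z²) - 159 = 2*z² - 159 = -159 + 2*z²)
d = -5914 (d = ((-159 + 2*(-109)²) - 53*(7 + 50)) - 26496 = ((-159 + 2*11881) - 53*57) - 26496 = ((-159 + 23762) - 3021) - 26496 = (23603 - 3021) - 26496 = 20582 - 26496 = -5914)
d/(((140 - 69/17)*154)) = -5914*1/(154*(140 - 69/17)) = -5914/((2311/17)*154) = -5914/355894/17 = -5914*17/355894 = -50269/177947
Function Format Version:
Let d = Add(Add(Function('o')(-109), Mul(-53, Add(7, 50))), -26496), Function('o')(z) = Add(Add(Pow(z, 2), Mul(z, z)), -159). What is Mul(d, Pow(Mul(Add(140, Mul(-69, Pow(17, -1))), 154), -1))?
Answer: Rational(-50269, 177947) ≈ -0.28249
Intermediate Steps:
Function('o')(z) = Add(-159, Mul(2, Pow(z, 2))) (Function('o')(z) = Add(Add(Pow(z, 2), Pow(z, 2)), -159) = Add(Mul(2, Pow(z, 2)), -159) = Add(-159, Mul(2, Pow(z, 2))))
d = -5914 (d = Add(Add(Add(-159, Mul(2, Pow(-109, 2))), Mul(-53, Add(7, 50))), -26496) = Add(Add(Add(-159, Mul(2, 11881)), Mul(-53, 57)), -26496) = Add(Add(Add(-159, 23762), -3021), -26496) = Add(Add(23603, -3021), -26496) = Add(20582, -26496) = -5914)
Mul(d, Pow(Mul(Add(140, Mul(-69, Pow(17, -1))), 154), -1)) = Mul(-5914, Pow(Mul(Add(140, Mul(-69, Pow(17, -1))), 154), -1)) = Mul(-5914, Pow(Mul(Add(140, Mul(-69, Rational(1, 17))), 154), -1)) = Mul(-5914, Pow(Mul(Add(140, Rational(-69, 17)), 154), -1)) = Mul(-5914, Pow(Mul(Rational(2311, 17), 154), -1)) = Mul(-5914, Pow(Rational(355894, 17), -1)) = Mul(-5914, Rational(17, 355894)) = Rational(-50269, 177947)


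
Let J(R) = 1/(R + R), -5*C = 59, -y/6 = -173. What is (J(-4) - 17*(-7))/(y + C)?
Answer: 4755/41048 ≈ 0.11584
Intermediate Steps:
y = 1038 (y = -6*(-173) = 1038)
C = -59/5 (C = -⅕*59 = -59/5 ≈ -11.800)
J(R) = 1/(2*R)
(J(-4) - 17*(-7))/(y + C) = ((½)/(-4) - 17*(-7))/(1038 - 59/5) = ((½)*(-¼) + 119)/(5131/5) = (-⅛ + 119)*(5/5131) = (951/8)*(5/5131) = 4755/41048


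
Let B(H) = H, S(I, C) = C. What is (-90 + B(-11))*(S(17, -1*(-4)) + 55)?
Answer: -5959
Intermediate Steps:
(-90 + B(-11))*(S(17, -1*(-4)) + 55) = (-90 - 11)*(-1*(-4) + 55) = -101*(4 + 55) = -101*59 = -5959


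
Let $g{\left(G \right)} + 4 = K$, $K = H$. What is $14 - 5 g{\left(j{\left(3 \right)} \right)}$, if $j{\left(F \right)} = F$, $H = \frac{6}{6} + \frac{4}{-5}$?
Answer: $33$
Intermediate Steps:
$H = \frac{1}{5}$ ($H = 6 \cdot \frac{1}{6} + 4 \left(- \frac{1}{5}\right) = 1 - \frac{4}{5} = \frac{1}{5} \approx 0.2$)
$K = \frac{1}{5} \approx 0.2$
$g{\left(G \right)} = - \frac{19}{5}$ ($g{\left(G \right)} = -4 + \frac{1}{5} = - \frac{19}{5}$)
$14 - 5 g{\left(j{\left(3 \right)} \right)} = 14 - -19 = 14 + 19 = 33$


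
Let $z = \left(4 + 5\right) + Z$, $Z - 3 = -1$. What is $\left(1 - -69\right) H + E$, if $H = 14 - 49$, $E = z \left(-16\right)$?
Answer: $-2626$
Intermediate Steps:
$Z = 2$ ($Z = 3 - 1 = 2$)
$z = 11$ ($z = \left(4 + 5\right) + 2 = 9 + 2 = 11$)
$E = -176$ ($E = 11 \left(-16\right) = -176$)
$H = -35$
$\left(1 - -69\right) H + E = \left(1 - -69\right) \left(-35\right) - 176 = \left(1 + 69\right) \left(-35\right) - 176 = 70 \left(-35\right) - 176 = -2450 - 176 = -2626$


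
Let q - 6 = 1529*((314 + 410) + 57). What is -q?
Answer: -1194155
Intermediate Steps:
q = 1194155 (q = 6 + 1529*((314 + 410) + 57) = 6 + 1529*(724 + 57) = 6 + 1529*781 = 6 + 1194149 = 1194155)
-q = -1*1194155 = -1194155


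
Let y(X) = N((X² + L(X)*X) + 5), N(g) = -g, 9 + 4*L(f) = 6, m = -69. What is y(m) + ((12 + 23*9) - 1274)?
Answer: -23491/4 ≈ -5872.8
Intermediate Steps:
L(f) = -¾ (L(f) = -9/4 + (¼)*6 = -9/4 + 3/2 = -¾)
y(X) = -5 - X² + 3*X/4 (y(X) = -((X² - 3*X/4) + 5) = -(5 + X² - 3*X/4) = -5 - X² + 3*X/4)
y(m) + ((12 + 23*9) - 1274) = (-5 - 1*(-69)² + (¾)*(-69)) + ((12 + 23*9) - 1274) = (-5 - 1*4761 - 207/4) + ((12 + 207) - 1274) = (-5 - 4761 - 207/4) + (219 - 1274) = -19271/4 - 1055 = -23491/4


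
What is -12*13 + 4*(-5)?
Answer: -176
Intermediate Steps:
-12*13 + 4*(-5) = -156 - 20 = -176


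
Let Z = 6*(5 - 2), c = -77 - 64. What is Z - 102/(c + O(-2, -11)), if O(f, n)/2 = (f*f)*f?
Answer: 2928/157 ≈ 18.650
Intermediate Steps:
c = -141
Z = 18 (Z = 6*3 = 18)
O(f, n) = 2*f³ (O(f, n) = 2*((f*f)*f) = 2*(f²*f) = 2*f³)
Z - 102/(c + O(-2, -11)) = 18 - 102/(-141 + 2*(-2)³) = 18 - 102/(-141 + 2*(-8)) = 18 - 102/(-141 - 16) = 18 - 102/(-157) = 18 - 1/157*(-102) = 18 + 102/157 = 2928/157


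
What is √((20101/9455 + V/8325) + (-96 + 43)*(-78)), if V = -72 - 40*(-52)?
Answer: √4556046060688681/1049505 ≈ 64.315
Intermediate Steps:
V = 2008 (V = -72 + 2080 = 2008)
√((20101/9455 + V/8325) + (-96 + 43)*(-78)) = √((20101/9455 + 2008/8325) + (-96 + 43)*(-78)) = √((20101*(1/9455) + 2008*(1/8325)) - 53*(-78)) = √((20101/9455 + 2008/8325) + 4134) = √(37265293/15742575 + 4134) = √(65117070343/15742575) = √4556046060688681/1049505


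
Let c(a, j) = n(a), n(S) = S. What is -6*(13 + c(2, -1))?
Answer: -90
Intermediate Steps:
c(a, j) = a
-6*(13 + c(2, -1)) = -6*(13 + 2) = -6*15 = -90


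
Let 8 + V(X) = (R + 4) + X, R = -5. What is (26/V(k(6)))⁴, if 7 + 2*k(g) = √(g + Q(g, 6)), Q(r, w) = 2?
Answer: 7311616/(25 - 2*√2)⁴ ≈ 30.257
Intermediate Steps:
k(g) = -7/2 + √(2 + g)/2 (k(g) = -7/2 + √(g + 2)/2 = -7/2 + √(2 + g)/2)
V(X) = -9 + X (V(X) = -8 + ((-5 + 4) + X) = -8 + (-1 + X) = -9 + X)
(26/V(k(6)))⁴ = (26/(-9 + (-7/2 + √(2 + 6)/2)))⁴ = (26/(-9 + (-7/2 + √8/2)))⁴ = (26/(-9 + (-7/2 + (2*√2)/2)))⁴ = (26/(-9 + (-7/2 + √2)))⁴ = (26/(-25/2 + √2))⁴ = 456976/(-25/2 + √2)⁴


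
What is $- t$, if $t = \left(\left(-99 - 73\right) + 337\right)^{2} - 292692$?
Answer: $265467$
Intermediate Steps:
$t = -265467$ ($t = \left(\left(-99 - 73\right) + 337\right)^{2} - 292692 = \left(-172 + 337\right)^{2} - 292692 = 165^{2} - 292692 = 27225 - 292692 = -265467$)
$- t = \left(-1\right) \left(-265467\right) = 265467$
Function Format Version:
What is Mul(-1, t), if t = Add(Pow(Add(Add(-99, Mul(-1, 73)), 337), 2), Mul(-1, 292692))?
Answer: 265467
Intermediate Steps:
t = -265467 (t = Add(Pow(Add(Add(-99, -73), 337), 2), -292692) = Add(Pow(Add(-172, 337), 2), -292692) = Add(Pow(165, 2), -292692) = Add(27225, -292692) = -265467)
Mul(-1, t) = Mul(-1, -265467) = 265467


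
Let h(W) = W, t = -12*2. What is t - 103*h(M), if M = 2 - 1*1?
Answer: -127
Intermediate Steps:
M = 1 (M = 2 - 1 = 1)
t = -24
t - 103*h(M) = -24 - 103*1 = -24 - 103 = -127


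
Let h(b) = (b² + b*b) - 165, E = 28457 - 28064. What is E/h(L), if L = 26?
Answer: 393/1187 ≈ 0.33109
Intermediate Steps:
E = 393
h(b) = -165 + 2*b² (h(b) = (b² + b²) - 165 = 2*b² - 165 = -165 + 2*b²)
E/h(L) = 393/(-165 + 2*26²) = 393/(-165 + 2*676) = 393/(-165 + 1352) = 393/1187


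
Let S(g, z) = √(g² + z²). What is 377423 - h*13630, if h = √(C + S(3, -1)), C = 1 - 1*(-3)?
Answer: 377423 - 13630*√(4 + √10) ≈ 3.4095e+5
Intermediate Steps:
C = 4 (C = 1 + 3 = 4)
h = √(4 + √10) (h = √(4 + √(3² + (-1)²)) = √(4 + √(9 + 1)) = √(4 + √10) ≈ 2.6762)
377423 - h*13630 = 377423 - √(4 + √10)*13630 = 377423 - 13630*√(4 + √10)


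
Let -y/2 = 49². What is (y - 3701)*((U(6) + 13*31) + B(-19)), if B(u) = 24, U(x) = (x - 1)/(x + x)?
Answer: -43611887/12 ≈ -3.6343e+6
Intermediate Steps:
U(x) = (-1 + x)/(2*x) (U(x) = (-1 + x)/((2*x)) = (-1 + x)*(1/(2*x)) = (-1 + x)/(2*x))
y = -4802 (y = -2*49² = -2*2401 = -4802)
(y - 3701)*((U(6) + 13*31) + B(-19)) = (-4802 - 3701)*(((½)*(-1 + 6)/6 + 13*31) + 24) = -8503*(((½)*(⅙)*5 + 403) + 24) = -8503*((5/12 + 403) + 24) = -8503*(4841/12 + 24) = -8503*5129/12 = -43611887/12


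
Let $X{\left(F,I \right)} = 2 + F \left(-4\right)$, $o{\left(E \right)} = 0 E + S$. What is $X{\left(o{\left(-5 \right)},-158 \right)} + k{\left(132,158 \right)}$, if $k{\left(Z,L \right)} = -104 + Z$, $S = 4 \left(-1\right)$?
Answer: $46$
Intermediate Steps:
$S = -4$
$o{\left(E \right)} = -4$ ($o{\left(E \right)} = 0 E - 4 = 0 - 4 = -4$)
$X{\left(F,I \right)} = 2 - 4 F$
$X{\left(o{\left(-5 \right)},-158 \right)} + k{\left(132,158 \right)} = \left(2 - -16\right) + \left(-104 + 132\right) = \left(2 + 16\right) + 28 = 18 + 28 = 46$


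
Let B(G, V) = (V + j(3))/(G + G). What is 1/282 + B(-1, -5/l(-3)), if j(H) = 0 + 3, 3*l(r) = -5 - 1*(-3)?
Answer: -2959/564 ≈ -5.2465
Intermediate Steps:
l(r) = -⅔ (l(r) = (-5 - 1*(-3))/3 = (-5 + 3)/3 = (⅓)*(-2) = -⅔)
j(H) = 3
B(G, V) = (3 + V)/(2*G) (B(G, V) = (V + 3)/(G + G) = (3 + V)/((2*G)) = (3 + V)*(1/(2*G)) = (3 + V)/(2*G))
1/282 + B(-1, -5/l(-3)) = 1/282 + (½)*(3 - 5/(-⅔))/(-1) = 1/282 + (½)*(-1)*(3 - 5*(-3/2)) = 1/282 + (½)*(-1)*(3 + 15/2) = 1/282 + (½)*(-1)*(21/2) = 1/282 - 21/4 = -2959/564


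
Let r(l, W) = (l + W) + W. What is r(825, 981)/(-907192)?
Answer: -2787/907192 ≈ -0.0030721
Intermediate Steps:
r(l, W) = l + 2*W (r(l, W) = (W + l) + W = l + 2*W)
r(825, 981)/(-907192) = (825 + 2*981)/(-907192) = (825 + 1962)*(-1/907192) = 2787*(-1/907192) = -2787/907192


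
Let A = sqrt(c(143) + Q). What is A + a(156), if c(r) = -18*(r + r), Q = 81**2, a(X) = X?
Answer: 156 + 3*sqrt(157) ≈ 193.59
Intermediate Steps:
Q = 6561
c(r) = -36*r
A = 3*sqrt(157) (A = sqrt(-36*143 + 6561) = sqrt(-5148 + 6561) = sqrt(1413) = 3*sqrt(157) ≈ 37.590)
A + a(156) = 3*sqrt(157) + 156 = 156 + 3*sqrt(157)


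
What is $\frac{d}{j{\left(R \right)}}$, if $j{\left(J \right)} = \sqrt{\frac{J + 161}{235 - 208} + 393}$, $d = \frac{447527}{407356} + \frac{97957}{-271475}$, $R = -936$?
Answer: $\frac{244767061899 \sqrt{7377}}{543866718951800} \approx 0.038655$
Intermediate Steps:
$d = \frac{81589020633}{110586970100}$ ($d = 447527 \cdot \frac{1}{407356} + 97957 \left(- \frac{1}{271475}\right) = \frac{447527}{407356} - \frac{97957}{271475} = \frac{81589020633}{110586970100} \approx 0.73778$)
$j{\left(J \right)} = \sqrt{\frac{10772}{27} + \frac{J}{27}}$ ($j{\left(J \right)} = \sqrt{\frac{161 + J}{27} + 393} = \sqrt{\left(161 + J\right) \frac{1}{27} + 393} = \sqrt{\left(\frac{161}{27} + \frac{J}{27}\right) + 393} = \sqrt{\frac{10772}{27} + \frac{J}{27}}$)
$\frac{d}{j{\left(R \right)}} = \frac{81589020633}{110586970100 \frac{\sqrt{32316 + 3 \left(-936\right)}}{9}} = \frac{81589020633}{110586970100 \frac{\sqrt{32316 - 2808}}{9}} = \frac{81589020633}{110586970100 \frac{\sqrt{29508}}{9}} = \frac{81589020633}{110586970100 \frac{2 \sqrt{7377}}{9}} = \frac{81589020633 \frac{3 \sqrt{7377}}{4918}}{110586970100} = \frac{244767061899 \sqrt{7377}}{543866718951800}$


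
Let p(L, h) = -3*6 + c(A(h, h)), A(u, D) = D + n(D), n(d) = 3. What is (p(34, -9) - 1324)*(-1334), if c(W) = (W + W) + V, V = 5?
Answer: 1799566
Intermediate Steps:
A(u, D) = 3 + D (A(u, D) = D + 3 = 3 + D)
c(W) = 5 + 2*W (c(W) = (W + W) + 5 = 2*W + 5 = 5 + 2*W)
p(L, h) = -7 + 2*h (p(L, h) = -3*6 + (5 + 2*(3 + h)) = -18 + (5 + (6 + 2*h)) = -18 + (11 + 2*h) = -7 + 2*h)
(p(34, -9) - 1324)*(-1334) = ((-7 + 2*(-9)) - 1324)*(-1334) = ((-7 - 18) - 1324)*(-1334) = (-25 - 1324)*(-1334) = -1349*(-1334) = 1799566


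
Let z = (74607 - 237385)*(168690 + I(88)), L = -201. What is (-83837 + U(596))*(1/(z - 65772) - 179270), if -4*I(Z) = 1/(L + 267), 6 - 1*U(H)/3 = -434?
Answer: 4874368647814751206154/329509031705 ≈ 1.4793e+10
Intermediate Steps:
U(H) = 1320 (U(H) = 18 - 3*(-434) = 18 + 1302 = 1320)
I(Z) = -1/264 (I(Z) = -1/(4*(-201 + 267)) = -1/4/66 = -1/4*1/66 = -1/264)
z = -329508242441/12 (z = (74607 - 237385)*(168690 - 1/264) = -162778*44534159/264 = -329508242441/12 ≈ -2.7459e+10)
(-83837 + U(596))*(1/(z - 65772) - 179270) = (-83837 + 1320)*(1/(-329508242441/12 - 65772) - 179270) = -82517*(1/(-329509031705/12) - 179270) = -82517*(-12/329509031705 - 179270) = -82517*(-59071084113755362/329509031705) = 4874368647814751206154/329509031705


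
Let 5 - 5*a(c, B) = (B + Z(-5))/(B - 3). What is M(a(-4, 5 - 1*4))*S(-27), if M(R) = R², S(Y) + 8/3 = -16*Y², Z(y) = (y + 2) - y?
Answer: -59150/3 ≈ -19717.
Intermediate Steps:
Z(y) = 2 (Z(y) = (2 + y) - y = 2)
a(c, B) = 1 - (2 + B)/(5*(-3 + B)) (a(c, B) = 1 - (B + 2)/(5*(B - 3)) = 1 - (2 + B)/(5*(-3 + B)))
S(Y) = -8/3 - 16*Y²
M(a(-4, 5 - 1*4))*S(-27) = ((-17 + 4*(5 - 1*4))/(5*(-3 + (5 - 1*4))))²*(-8/3 - 16*(-27)²) = ((-17 + 4*(5 - 4))/(5*(-3 + (5 - 4))))²*(-8/3 - 16*729) = ((-17 + 4*1)/(5*(-3 + 1)))²*(-8/3 - 11664) = ((⅕)*(-17 + 4)/(-2))²*(-35000/3) = ((⅕)*(-½)*(-13))²*(-35000/3) = (13/10)²*(-35000/3) = (169/100)*(-35000/3) = -59150/3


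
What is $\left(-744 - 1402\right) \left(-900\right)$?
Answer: $1931400$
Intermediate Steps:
$\left(-744 - 1402\right) \left(-900\right) = \left(-2146\right) \left(-900\right) = 1931400$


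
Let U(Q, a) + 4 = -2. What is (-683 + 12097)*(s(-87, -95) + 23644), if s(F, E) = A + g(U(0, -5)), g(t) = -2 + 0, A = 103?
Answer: 271025430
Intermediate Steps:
U(Q, a) = -6 (U(Q, a) = -4 - 2 = -6)
g(t) = -2
s(F, E) = 101 (s(F, E) = 103 - 2 = 101)
(-683 + 12097)*(s(-87, -95) + 23644) = (-683 + 12097)*(101 + 23644) = 11414*23745 = 271025430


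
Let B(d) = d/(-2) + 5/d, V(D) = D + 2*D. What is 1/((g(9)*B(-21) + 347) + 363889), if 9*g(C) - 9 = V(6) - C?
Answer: 21/7649387 ≈ 2.7453e-6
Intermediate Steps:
V(D) = 3*D
g(C) = 3 - C/9 (g(C) = 1 + (3*6 - C)/9 = 1 + (18 - C)/9 = 1 + (2 - C/9) = 3 - C/9)
B(d) = 5/d - d/2 (B(d) = d*(-½) + 5/d = -d/2 + 5/d = 5/d - d/2)
1/((g(9)*B(-21) + 347) + 363889) = 1/(((3 - ⅑*9)*(5/(-21) - ½*(-21)) + 347) + 363889) = 1/(((3 - 1)*(5*(-1/21) + 21/2) + 347) + 363889) = 1/((2*(-5/21 + 21/2) + 347) + 363889) = 1/((2*(431/42) + 347) + 363889) = 1/((431/21 + 347) + 363889) = 1/(7718/21 + 363889) = 1/(7649387/21) = 21/7649387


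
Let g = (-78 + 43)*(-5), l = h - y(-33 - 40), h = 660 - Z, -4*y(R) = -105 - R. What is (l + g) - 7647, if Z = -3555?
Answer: -3265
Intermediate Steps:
y(R) = 105/4 + R/4 (y(R) = -(-105 - R)/4 = 105/4 + R/4)
h = 4215 (h = 660 - 1*(-3555) = 660 + 3555 = 4215)
l = 4207 (l = 4215 - (105/4 + (-33 - 40)/4) = 4215 - (105/4 + (¼)*(-73)) = 4215 - (105/4 - 73/4) = 4215 - 1*8 = 4215 - 8 = 4207)
g = 175 (g = -35*(-5) = 175)
(l + g) - 7647 = (4207 + 175) - 7647 = 4382 - 7647 = -3265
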